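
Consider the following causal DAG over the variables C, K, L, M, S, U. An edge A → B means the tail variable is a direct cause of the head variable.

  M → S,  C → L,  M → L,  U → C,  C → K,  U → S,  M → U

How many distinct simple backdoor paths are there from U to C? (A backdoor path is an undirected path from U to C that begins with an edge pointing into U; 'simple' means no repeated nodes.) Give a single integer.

1

A backdoor path from U to C is any simple undirected path whose first edge points into U (i.e. leaves U via a parent).
Parents of U: {M}.
Enumerating:
  P1: U <- M -> L <- C
That exhausts the simple backdoor paths. Count: 1.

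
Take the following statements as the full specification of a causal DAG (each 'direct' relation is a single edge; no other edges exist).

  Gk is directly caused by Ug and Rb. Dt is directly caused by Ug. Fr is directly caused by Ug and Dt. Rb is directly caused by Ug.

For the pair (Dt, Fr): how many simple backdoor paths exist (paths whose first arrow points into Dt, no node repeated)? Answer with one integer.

1

A backdoor path from Dt to Fr is any simple undirected path whose first edge points into Dt (i.e. leaves Dt via a parent).
Parents of Dt: {Ug}.
Enumerating:
  P1: Dt <- Ug -> Fr
That exhausts the simple backdoor paths. Count: 1.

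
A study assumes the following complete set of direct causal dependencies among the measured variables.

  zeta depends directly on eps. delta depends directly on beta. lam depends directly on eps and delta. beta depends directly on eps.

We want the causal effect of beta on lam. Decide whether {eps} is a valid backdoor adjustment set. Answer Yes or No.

Yes

Backdoor paths from beta to lam (paths whose first edge points into beta):
  P1: beta <- eps -> lam
Condition 1 (no descendant of beta in the set): holds — descendants of beta are {delta, lam}; none are in {eps}.
Condition 2 (every backdoor path blocked by {eps}):
  P1: blocked at fork node eps ∈ conditioning set.
{eps} satisfies the backdoor criterion.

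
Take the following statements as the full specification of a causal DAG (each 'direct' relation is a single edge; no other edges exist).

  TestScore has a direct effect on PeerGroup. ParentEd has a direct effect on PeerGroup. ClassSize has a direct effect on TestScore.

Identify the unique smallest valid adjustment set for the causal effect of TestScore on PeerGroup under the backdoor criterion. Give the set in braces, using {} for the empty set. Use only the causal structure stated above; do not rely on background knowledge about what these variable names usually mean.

Variables eligible for adjustment (non-descendants of TestScore, excluding TestScore and PeerGroup): {ClassSize, ParentEd}.
Backdoor paths from TestScore to PeerGroup:
  (none)
With no backdoor paths the empty set already satisfies the criterion, and it is trivially minimal.

{}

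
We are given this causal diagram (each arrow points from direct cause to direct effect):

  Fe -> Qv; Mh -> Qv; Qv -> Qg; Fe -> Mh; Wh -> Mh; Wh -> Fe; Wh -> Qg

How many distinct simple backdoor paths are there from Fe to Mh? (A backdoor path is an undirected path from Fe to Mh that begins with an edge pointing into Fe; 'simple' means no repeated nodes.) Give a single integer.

A backdoor path from Fe to Mh is any simple undirected path whose first edge points into Fe (i.e. leaves Fe via a parent).
Parents of Fe: {Wh}.
Enumerating:
  P1: Fe <- Wh -> Mh
  P2: Fe <- Wh -> Qg <- Qv <- Mh
That exhausts the simple backdoor paths. Count: 2.

2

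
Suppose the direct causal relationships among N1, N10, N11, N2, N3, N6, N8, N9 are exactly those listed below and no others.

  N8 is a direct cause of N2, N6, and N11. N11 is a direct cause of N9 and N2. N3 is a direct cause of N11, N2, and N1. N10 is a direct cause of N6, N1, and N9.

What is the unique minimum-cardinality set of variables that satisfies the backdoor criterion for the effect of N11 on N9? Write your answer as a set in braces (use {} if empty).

{}

Variables eligible for adjustment (non-descendants of N11, excluding N11 and N9): {N1, N10, N3, N6, N8}.
Backdoor paths from N11 to N9:
  P1: N11 <- N8 -> N2 <- N3 -> N1 <- N10 -> N9
  P2: N11 <- N8 -> N6 <- N10 -> N9
  P3: N11 <- N3 -> N2 <- N8 -> N6 <- N10 -> N9
  P4: N11 <- N3 -> N1 <- N10 -> N9
Each backdoor path contains an unconditioned collider, so every path is already blocked with the empty conditioning set:
  P1: blocked at collider N2 (neither it nor any descendant is in the conditioning set).
  P2: blocked at collider N6 (neither it nor any descendant is in the conditioning set).
  P3: blocked at collider N2 (neither it nor any descendant is in the conditioning set).
  P4: blocked at collider N1 (neither it nor any descendant is in the conditioning set).
The empty set is therefore the unique smallest valid set.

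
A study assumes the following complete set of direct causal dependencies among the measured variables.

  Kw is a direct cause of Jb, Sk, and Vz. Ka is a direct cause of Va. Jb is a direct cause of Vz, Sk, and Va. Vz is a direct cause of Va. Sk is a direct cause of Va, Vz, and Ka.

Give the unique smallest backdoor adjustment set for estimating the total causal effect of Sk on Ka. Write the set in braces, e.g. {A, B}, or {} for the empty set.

{}

Variables eligible for adjustment (non-descendants of Sk, excluding Sk and Ka): {Jb, Kw}.
Backdoor paths from Sk to Ka:
  P1: Sk <- Kw -> Jb -> Vz -> Va <- Ka
  P2: Sk <- Kw -> Jb -> Va <- Ka
  P3: Sk <- Kw -> Vz <- Jb -> Va <- Ka
  P4: Sk <- Kw -> Vz -> Va <- Ka
  P5: Sk <- Jb <- Kw -> Vz -> Va <- Ka
  P6: Sk <- Jb -> Vz -> Va <- Ka
  P7: Sk <- Jb -> Va <- Ka
Each backdoor path contains an unconditioned collider, so every path is already blocked with the empty conditioning set:
  P1: blocked at collider Va (neither it nor any descendant is in the conditioning set).
  P2: blocked at collider Va (neither it nor any descendant is in the conditioning set).
  P3: blocked at collider Vz (neither it nor any descendant is in the conditioning set).
  P4: blocked at collider Va (neither it nor any descendant is in the conditioning set).
  P5: blocked at collider Va (neither it nor any descendant is in the conditioning set).
  P6: blocked at collider Va (neither it nor any descendant is in the conditioning set).
  P7: blocked at collider Va (neither it nor any descendant is in the conditioning set).
The empty set is therefore the unique smallest valid set.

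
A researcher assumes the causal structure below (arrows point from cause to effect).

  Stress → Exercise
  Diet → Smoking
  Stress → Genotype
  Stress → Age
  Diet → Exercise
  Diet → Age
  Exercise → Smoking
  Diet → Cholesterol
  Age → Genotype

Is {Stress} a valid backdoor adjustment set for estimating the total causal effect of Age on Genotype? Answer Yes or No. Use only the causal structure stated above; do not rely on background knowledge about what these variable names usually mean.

Yes

Backdoor paths from Age to Genotype (paths whose first edge points into Age):
  P1: Age <- Stress -> Genotype
  P2: Age <- Diet -> Exercise <- Stress -> Genotype
  P3: Age <- Diet -> Smoking <- Exercise <- Stress -> Genotype
Condition 1 (no descendant of Age in the set): holds — descendants of Age are {Genotype}; none are in {Stress}.
Condition 2 (every backdoor path blocked by {Stress}):
  P1: blocked at fork node Stress ∈ conditioning set.
  P2: blocked at collider Exercise (neither it nor any descendant is in the conditioning set).
  P3: blocked at collider Smoking (neither it nor any descendant is in the conditioning set).
{Stress} satisfies the backdoor criterion.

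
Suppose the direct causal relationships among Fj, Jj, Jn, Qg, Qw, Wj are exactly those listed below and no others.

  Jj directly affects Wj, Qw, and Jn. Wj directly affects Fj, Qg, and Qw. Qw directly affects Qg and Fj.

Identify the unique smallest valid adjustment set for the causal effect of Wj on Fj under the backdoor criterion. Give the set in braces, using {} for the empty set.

{Jj}

Variables eligible for adjustment (non-descendants of Wj, excluding Wj and Fj): {Jj, Jn}.
Backdoor paths from Wj to Fj:
  P1: Wj <- Jj -> Qw -> Fj
The empty set is not sufficient: P1 (Wj <- Jj -> Qw -> Fj) has no collider blocking it and no conditioned non-collider, so it is open.
Try {Jj}:
  P1: blocked at fork node Jj ∈ conditioning set.
{Jj} contains no descendant of Wj and blocks every backdoor path.
No other singleton works — e.g. {Jn} leaves P1 open — so {Jj} is the unique smallest valid adjustment set.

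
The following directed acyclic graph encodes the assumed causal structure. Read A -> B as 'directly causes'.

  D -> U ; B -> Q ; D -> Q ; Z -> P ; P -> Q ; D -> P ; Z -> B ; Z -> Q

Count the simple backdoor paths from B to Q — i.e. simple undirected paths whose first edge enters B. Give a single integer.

3

A backdoor path from B to Q is any simple undirected path whose first edge points into B (i.e. leaves B via a parent).
Parents of B: {Z}.
Enumerating:
  P1: B <- Z -> P <- D -> Q
  P2: B <- Z -> P -> Q
  P3: B <- Z -> Q
That exhausts the simple backdoor paths. Count: 3.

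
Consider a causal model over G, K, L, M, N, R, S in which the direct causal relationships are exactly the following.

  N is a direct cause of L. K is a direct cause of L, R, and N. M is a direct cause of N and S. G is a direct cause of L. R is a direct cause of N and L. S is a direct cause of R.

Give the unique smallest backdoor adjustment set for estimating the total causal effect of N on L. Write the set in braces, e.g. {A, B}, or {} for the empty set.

Variables eligible for adjustment (non-descendants of N, excluding N and L): {G, K, M, R, S}.
Backdoor paths from N to L:
  P1: N <- K -> R -> L
  P2: N <- K -> L
  P3: N <- M -> S -> R <- K -> L
  P4: N <- M -> S -> R -> L
  P5: N <- R <- K -> L
  P6: N <- R -> L
The empty set is not sufficient: P1 (N <- K -> R -> L) has no collider blocking it and no conditioned non-collider, so it is open.
Try {K, R}:
  P1: blocked at fork node K ∈ conditioning set.
  P2: blocked at fork node K ∈ conditioning set.
  P3: blocked at fork node K ∈ conditioning set.
  P4: blocked at chain node R ∈ conditioning set.
  P5: blocked at chain node R ∈ conditioning set.
  P6: blocked at fork node R ∈ conditioning set.
{K, R} contains no descendant of N and blocks every backdoor path.
Every element of {K, R} is needed (dropping K leaves P2 open; dropping R leaves P4 open), so no proper subset is valid.
Among all size-2 subsets of the eligible variables, only {K, R} blocks every backdoor path, so it is the unique smallest valid adjustment set.

{K, R}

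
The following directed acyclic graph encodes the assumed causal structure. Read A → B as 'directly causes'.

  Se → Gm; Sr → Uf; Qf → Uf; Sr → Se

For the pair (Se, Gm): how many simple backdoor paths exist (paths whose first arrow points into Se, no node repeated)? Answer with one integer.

0

A backdoor path from Se to Gm is any simple undirected path whose first edge points into Se (i.e. leaves Se via a parent).
Parents of Se: {Sr}.
No simple path from any parent of Se reaches Gm without revisiting Se, so there are no backdoor paths.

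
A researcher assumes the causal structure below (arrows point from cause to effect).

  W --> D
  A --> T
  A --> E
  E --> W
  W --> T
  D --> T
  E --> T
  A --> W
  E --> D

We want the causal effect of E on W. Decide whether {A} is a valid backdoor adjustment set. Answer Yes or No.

Backdoor paths from E to W (paths whose first edge points into E):
  P1: E <- A -> W
  P2: E <- A -> T <- W
  P3: E <- A -> T <- D <- W
Condition 1 (no descendant of E in the set): holds — descendants of E are {D, T, W}; none are in {A}.
Condition 2 (every backdoor path blocked by {A}):
  P1: blocked at fork node A ∈ conditioning set.
  P2: blocked at fork node A ∈ conditioning set.
  P3: blocked at fork node A ∈ conditioning set.
{A} satisfies the backdoor criterion.

Yes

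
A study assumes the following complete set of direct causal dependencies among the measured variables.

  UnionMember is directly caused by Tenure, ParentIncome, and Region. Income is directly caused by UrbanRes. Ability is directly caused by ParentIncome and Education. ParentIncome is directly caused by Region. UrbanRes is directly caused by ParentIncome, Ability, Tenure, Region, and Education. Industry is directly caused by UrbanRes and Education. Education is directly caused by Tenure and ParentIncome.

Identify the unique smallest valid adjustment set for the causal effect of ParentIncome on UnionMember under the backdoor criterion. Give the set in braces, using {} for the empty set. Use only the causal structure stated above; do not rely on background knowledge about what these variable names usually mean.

{Region}

Variables eligible for adjustment (non-descendants of ParentIncome, excluding ParentIncome and UnionMember): {Region, Tenure}.
Backdoor paths from ParentIncome to UnionMember:
  P1: ParentIncome <- Region -> UnionMember
  P2: ParentIncome <- Region -> UrbanRes <- Tenure -> UnionMember
  P3: ParentIncome <- Region -> UrbanRes <- Education <- Tenure -> UnionMember
  P4: ParentIncome <- Region -> UrbanRes <- Ability <- Education <- Tenure -> UnionMember
  P5: ParentIncome <- Region -> UrbanRes -> Industry <- Education <- Tenure -> UnionMember
The empty set is not sufficient: P1 (ParentIncome <- Region -> UnionMember) has no collider blocking it and no conditioned non-collider, so it is open.
Try {Region}:
  P1: blocked at fork node Region ∈ conditioning set.
  P2: blocked at fork node Region ∈ conditioning set.
  P3: blocked at fork node Region ∈ conditioning set.
  P4: blocked at fork node Region ∈ conditioning set.
  P5: blocked at fork node Region ∈ conditioning set.
{Region} contains no descendant of ParentIncome and blocks every backdoor path.
No other singleton works — e.g. {Tenure} leaves P1 open — so {Region} is the unique smallest valid adjustment set.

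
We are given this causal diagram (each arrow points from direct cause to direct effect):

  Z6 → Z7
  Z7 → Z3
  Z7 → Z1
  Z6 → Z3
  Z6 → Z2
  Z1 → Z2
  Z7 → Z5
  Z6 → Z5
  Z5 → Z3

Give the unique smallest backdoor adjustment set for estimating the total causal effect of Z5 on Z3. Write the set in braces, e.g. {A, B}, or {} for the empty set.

{Z6, Z7}

Variables eligible for adjustment (non-descendants of Z5, excluding Z5 and Z3): {Z1, Z2, Z6, Z7}.
Backdoor paths from Z5 to Z3:
  P1: Z5 <- Z6 -> Z7 -> Z3
  P2: Z5 <- Z6 -> Z3
  P3: Z5 <- Z6 -> Z2 <- Z1 <- Z7 -> Z3
  P4: Z5 <- Z7 <- Z6 -> Z3
  P5: Z5 <- Z7 -> Z3
  P6: Z5 <- Z7 -> Z1 -> Z2 <- Z6 -> Z3
The empty set is not sufficient: P1 (Z5 <- Z6 -> Z7 -> Z3) has no collider blocking it and no conditioned non-collider, so it is open.
Try {Z6, Z7}:
  P1: blocked at fork node Z6 ∈ conditioning set.
  P2: blocked at fork node Z6 ∈ conditioning set.
  P3: blocked at fork node Z6 ∈ conditioning set.
  P4: blocked at chain node Z7 ∈ conditioning set.
  P5: blocked at fork node Z7 ∈ conditioning set.
  P6: blocked at fork node Z7 ∈ conditioning set.
{Z6, Z7} contains no descendant of Z5 and blocks every backdoor path.
Every element of {Z6, Z7} is needed (dropping Z6 leaves P2 open; dropping Z7 leaves P5 open), so no proper subset is valid.
Among all size-2 subsets of the eligible variables, only {Z6, Z7} blocks every backdoor path, so it is the unique smallest valid adjustment set.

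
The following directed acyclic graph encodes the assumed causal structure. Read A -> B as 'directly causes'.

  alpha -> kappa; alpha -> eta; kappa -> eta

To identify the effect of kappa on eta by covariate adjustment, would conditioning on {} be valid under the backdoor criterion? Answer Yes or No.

No

Backdoor paths from kappa to eta (paths whose first edge points into kappa):
  P1: kappa <- alpha -> eta
Condition 1 (no descendant of kappa in the set): holds — descendants of kappa are {eta}; none are in {}.
Condition 2 (every backdoor path blocked by {}):
  P1: open — no interior node is in the conditioning set.
{} does not satisfy the backdoor criterion.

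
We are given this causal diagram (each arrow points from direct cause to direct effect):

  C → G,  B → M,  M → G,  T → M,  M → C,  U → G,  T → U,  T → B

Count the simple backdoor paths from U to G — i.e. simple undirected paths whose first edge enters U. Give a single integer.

4

A backdoor path from U to G is any simple undirected path whose first edge points into U (i.e. leaves U via a parent).
Parents of U: {T}.
Enumerating:
  P1: U <- T -> B -> M -> C -> G
  P2: U <- T -> B -> M -> G
  P3: U <- T -> M -> C -> G
  P4: U <- T -> M -> G
That exhausts the simple backdoor paths. Count: 4.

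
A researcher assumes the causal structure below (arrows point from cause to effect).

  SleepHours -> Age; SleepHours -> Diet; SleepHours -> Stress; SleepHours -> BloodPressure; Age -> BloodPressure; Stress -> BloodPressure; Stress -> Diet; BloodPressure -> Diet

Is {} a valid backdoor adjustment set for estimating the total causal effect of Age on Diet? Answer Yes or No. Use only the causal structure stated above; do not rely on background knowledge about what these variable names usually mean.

No

Backdoor paths from Age to Diet (paths whose first edge points into Age):
  P1: Age <- SleepHours -> Stress -> BloodPressure -> Diet
  P2: Age <- SleepHours -> Stress -> Diet
  P3: Age <- SleepHours -> BloodPressure <- Stress -> Diet
  P4: Age <- SleepHours -> BloodPressure -> Diet
  P5: Age <- SleepHours -> Diet
Condition 1 (no descendant of Age in the set): holds — descendants of Age are {BloodPressure, Diet}; none are in {}.
Condition 2 (every backdoor path blocked by {}):
  P1: open — no interior node is in the conditioning set.
  P2: open — no interior node is in the conditioning set.
  P3: blocked at collider BloodPressure (neither it nor any descendant is in the conditioning set).
  P4: open — no interior node is in the conditioning set.
  P5: open — no interior node is in the conditioning set.
{} does not satisfy the backdoor criterion.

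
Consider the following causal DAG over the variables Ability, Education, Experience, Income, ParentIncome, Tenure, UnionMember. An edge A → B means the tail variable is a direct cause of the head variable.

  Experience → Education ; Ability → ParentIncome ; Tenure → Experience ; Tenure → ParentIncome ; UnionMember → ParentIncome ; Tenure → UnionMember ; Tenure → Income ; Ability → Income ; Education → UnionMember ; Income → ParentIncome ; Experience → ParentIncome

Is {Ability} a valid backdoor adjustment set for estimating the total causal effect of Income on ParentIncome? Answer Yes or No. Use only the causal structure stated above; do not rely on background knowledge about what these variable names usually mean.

No

Backdoor paths from Income to ParentIncome (paths whose first edge points into Income):
  P1: Income <- Tenure -> Experience -> Education -> UnionMember -> ParentIncome
  P2: Income <- Tenure -> Experience -> ParentIncome
  P3: Income <- Tenure -> UnionMember <- Education <- Experience -> ParentIncome
  P4: Income <- Tenure -> UnionMember -> ParentIncome
  P5: Income <- Tenure -> ParentIncome
  P6: Income <- Ability -> ParentIncome
Condition 1 (no descendant of Income in the set): holds — descendants of Income are {ParentIncome}; none are in {Ability}.
Condition 2 (every backdoor path blocked by {Ability}):
  P1: open — no interior node is in the conditioning set.
  P2: open — no interior node is in the conditioning set.
  P3: blocked at collider UnionMember (neither it nor any descendant is in the conditioning set).
  P4: open — no interior node is in the conditioning set.
  P5: open — no interior node is in the conditioning set.
  P6: blocked at fork node Ability ∈ conditioning set.
{Ability} does not satisfy the backdoor criterion.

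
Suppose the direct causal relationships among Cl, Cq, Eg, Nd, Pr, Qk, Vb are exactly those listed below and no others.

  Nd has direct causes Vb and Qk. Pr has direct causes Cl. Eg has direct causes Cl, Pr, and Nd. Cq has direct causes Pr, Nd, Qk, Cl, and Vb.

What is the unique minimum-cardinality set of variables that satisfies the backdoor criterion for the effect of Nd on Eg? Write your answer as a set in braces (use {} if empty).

Variables eligible for adjustment (non-descendants of Nd, excluding Nd and Eg): {Cl, Pr, Qk, Vb}.
Backdoor paths from Nd to Eg:
  P1: Nd <- Vb -> Cq <- Cl -> Pr -> Eg
  P2: Nd <- Vb -> Cq <- Cl -> Eg
  P3: Nd <- Vb -> Cq <- Pr <- Cl -> Eg
  P4: Nd <- Vb -> Cq <- Pr -> Eg
  P5: Nd <- Qk -> Cq <- Cl -> Pr -> Eg
  P6: Nd <- Qk -> Cq <- Cl -> Eg
  P7: Nd <- Qk -> Cq <- Pr <- Cl -> Eg
  P8: Nd <- Qk -> Cq <- Pr -> Eg
Each backdoor path contains an unconditioned collider, so every path is already blocked with the empty conditioning set:
  P1: blocked at collider Cq (neither it nor any descendant is in the conditioning set).
  P2: blocked at collider Cq (neither it nor any descendant is in the conditioning set).
  P3: blocked at collider Cq (neither it nor any descendant is in the conditioning set).
  P4: blocked at collider Cq (neither it nor any descendant is in the conditioning set).
  P5: blocked at collider Cq (neither it nor any descendant is in the conditioning set).
  P6: blocked at collider Cq (neither it nor any descendant is in the conditioning set).
  P7: blocked at collider Cq (neither it nor any descendant is in the conditioning set).
  P8: blocked at collider Cq (neither it nor any descendant is in the conditioning set).
The empty set is therefore the unique smallest valid set.

{}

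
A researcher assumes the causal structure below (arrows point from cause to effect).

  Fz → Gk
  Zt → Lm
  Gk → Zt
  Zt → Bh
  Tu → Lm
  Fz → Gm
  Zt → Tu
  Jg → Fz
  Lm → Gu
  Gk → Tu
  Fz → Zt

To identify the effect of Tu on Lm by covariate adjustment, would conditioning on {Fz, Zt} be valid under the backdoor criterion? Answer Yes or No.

Yes

Backdoor paths from Tu to Lm (paths whose first edge points into Tu):
  P1: Tu <- Gk <- Fz -> Zt -> Lm
  P2: Tu <- Gk -> Zt -> Lm
  P3: Tu <- Zt -> Lm
Condition 1 (no descendant of Tu in the set): holds — descendants of Tu are {Gu, Lm}; none are in {Fz, Zt}.
Condition 2 (every backdoor path blocked by {Fz, Zt}):
  P1: blocked at fork node Fz ∈ conditioning set.
  P2: blocked at chain node Zt ∈ conditioning set.
  P3: blocked at fork node Zt ∈ conditioning set.
{Fz, Zt} satisfies the backdoor criterion.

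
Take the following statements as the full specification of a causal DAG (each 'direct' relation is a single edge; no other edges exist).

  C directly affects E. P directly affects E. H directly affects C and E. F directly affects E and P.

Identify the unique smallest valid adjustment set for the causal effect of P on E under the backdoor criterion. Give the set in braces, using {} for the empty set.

Variables eligible for adjustment (non-descendants of P, excluding P and E): {C, F, H}.
Backdoor paths from P to E:
  P1: P <- F -> E
The empty set is not sufficient: P1 (P <- F -> E) has no collider blocking it and no conditioned non-collider, so it is open.
Try {F}:
  P1: blocked at fork node F ∈ conditioning set.
{F} contains no descendant of P and blocks every backdoor path.
No other singleton works — e.g. {H} leaves P1 open — so {F} is the unique smallest valid adjustment set.

{F}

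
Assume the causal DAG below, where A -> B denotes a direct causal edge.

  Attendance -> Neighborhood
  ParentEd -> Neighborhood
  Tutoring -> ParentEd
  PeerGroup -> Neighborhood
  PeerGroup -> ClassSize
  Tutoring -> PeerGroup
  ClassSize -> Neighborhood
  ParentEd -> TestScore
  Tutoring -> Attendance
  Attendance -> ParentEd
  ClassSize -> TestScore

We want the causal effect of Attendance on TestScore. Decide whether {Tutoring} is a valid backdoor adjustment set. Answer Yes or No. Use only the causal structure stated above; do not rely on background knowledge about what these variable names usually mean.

Backdoor paths from Attendance to TestScore (paths whose first edge points into Attendance):
  P1: Attendance <- Tutoring -> PeerGroup -> ClassSize -> TestScore
  P2: Attendance <- Tutoring -> PeerGroup -> ClassSize -> Neighborhood <- ParentEd -> TestScore
  P3: Attendance <- Tutoring -> PeerGroup -> Neighborhood <- ClassSize -> TestScore
  P4: Attendance <- Tutoring -> PeerGroup -> Neighborhood <- ParentEd -> TestScore
  P5: Attendance <- Tutoring -> ParentEd -> TestScore
  P6: Attendance <- Tutoring -> ParentEd -> Neighborhood <- PeerGroup -> ClassSize -> TestScore
  P7: Attendance <- Tutoring -> ParentEd -> Neighborhood <- ClassSize -> TestScore
Condition 1 (no descendant of Attendance in the set): holds — descendants of Attendance are {Neighborhood, ParentEd, TestScore}; none are in {Tutoring}.
Condition 2 (every backdoor path blocked by {Tutoring}):
  P1: blocked at fork node Tutoring ∈ conditioning set.
  P2: blocked at fork node Tutoring ∈ conditioning set.
  P3: blocked at fork node Tutoring ∈ conditioning set.
  P4: blocked at fork node Tutoring ∈ conditioning set.
  P5: blocked at fork node Tutoring ∈ conditioning set.
  P6: blocked at fork node Tutoring ∈ conditioning set.
  P7: blocked at fork node Tutoring ∈ conditioning set.
{Tutoring} satisfies the backdoor criterion.

Yes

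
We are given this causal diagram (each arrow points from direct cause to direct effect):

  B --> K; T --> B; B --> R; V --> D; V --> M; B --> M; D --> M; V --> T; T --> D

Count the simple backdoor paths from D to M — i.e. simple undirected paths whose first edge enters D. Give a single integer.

A backdoor path from D to M is any simple undirected path whose first edge points into D (i.e. leaves D via a parent).
Parents of D: {T, V}.
Enumerating:
  P1: D <- V -> T -> B -> M
  P2: D <- V -> M
  P3: D <- T <- V -> M
  P4: D <- T -> B -> M
That exhausts the simple backdoor paths. Count: 4.

4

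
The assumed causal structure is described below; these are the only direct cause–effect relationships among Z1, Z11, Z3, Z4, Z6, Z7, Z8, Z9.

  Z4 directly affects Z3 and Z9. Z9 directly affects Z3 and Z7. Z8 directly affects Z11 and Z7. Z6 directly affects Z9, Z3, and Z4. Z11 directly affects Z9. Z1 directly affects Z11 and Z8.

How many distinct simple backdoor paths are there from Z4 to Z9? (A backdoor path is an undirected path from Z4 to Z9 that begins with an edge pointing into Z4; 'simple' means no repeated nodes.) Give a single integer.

2

A backdoor path from Z4 to Z9 is any simple undirected path whose first edge points into Z4 (i.e. leaves Z4 via a parent).
Parents of Z4: {Z6}.
Enumerating:
  P1: Z4 <- Z6 -> Z9
  P2: Z4 <- Z6 -> Z3 <- Z9
That exhausts the simple backdoor paths. Count: 2.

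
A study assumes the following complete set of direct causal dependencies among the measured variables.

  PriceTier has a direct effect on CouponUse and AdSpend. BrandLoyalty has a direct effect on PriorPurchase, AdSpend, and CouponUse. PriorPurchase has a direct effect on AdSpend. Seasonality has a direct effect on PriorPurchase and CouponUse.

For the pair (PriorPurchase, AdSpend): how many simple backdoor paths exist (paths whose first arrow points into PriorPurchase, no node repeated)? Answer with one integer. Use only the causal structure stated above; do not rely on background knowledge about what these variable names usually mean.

A backdoor path from PriorPurchase to AdSpend is any simple undirected path whose first edge points into PriorPurchase (i.e. leaves PriorPurchase via a parent).
Parents of PriorPurchase: {BrandLoyalty, Seasonality}.
Enumerating:
  P1: PriorPurchase <- BrandLoyalty -> CouponUse <- PriceTier -> AdSpend
  P2: PriorPurchase <- BrandLoyalty -> AdSpend
  P3: PriorPurchase <- Seasonality -> CouponUse <- BrandLoyalty -> AdSpend
  P4: PriorPurchase <- Seasonality -> CouponUse <- PriceTier -> AdSpend
That exhausts the simple backdoor paths. Count: 4.

4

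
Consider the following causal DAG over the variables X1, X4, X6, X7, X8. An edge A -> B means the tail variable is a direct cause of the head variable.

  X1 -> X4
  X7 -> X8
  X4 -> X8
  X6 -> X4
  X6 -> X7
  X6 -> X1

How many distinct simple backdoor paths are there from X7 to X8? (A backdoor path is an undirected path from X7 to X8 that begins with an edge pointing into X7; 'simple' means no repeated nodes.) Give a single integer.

2

A backdoor path from X7 to X8 is any simple undirected path whose first edge points into X7 (i.e. leaves X7 via a parent).
Parents of X7: {X6}.
Enumerating:
  P1: X7 <- X6 -> X1 -> X4 -> X8
  P2: X7 <- X6 -> X4 -> X8
That exhausts the simple backdoor paths. Count: 2.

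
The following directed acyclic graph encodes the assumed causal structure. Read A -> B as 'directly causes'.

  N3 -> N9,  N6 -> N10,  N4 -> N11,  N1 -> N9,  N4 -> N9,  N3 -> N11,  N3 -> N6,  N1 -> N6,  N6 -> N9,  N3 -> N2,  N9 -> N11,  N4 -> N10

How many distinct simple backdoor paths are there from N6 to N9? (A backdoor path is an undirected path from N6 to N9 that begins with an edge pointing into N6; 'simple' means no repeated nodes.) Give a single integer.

4

A backdoor path from N6 to N9 is any simple undirected path whose first edge points into N6 (i.e. leaves N6 via a parent).
Parents of N6: {N1, N3}.
Enumerating:
  P1: N6 <- N1 -> N9
  P2: N6 <- N3 -> N9
  P3: N6 <- N3 -> N11 <- N4 -> N9
  P4: N6 <- N3 -> N11 <- N9
That exhausts the simple backdoor paths. Count: 4.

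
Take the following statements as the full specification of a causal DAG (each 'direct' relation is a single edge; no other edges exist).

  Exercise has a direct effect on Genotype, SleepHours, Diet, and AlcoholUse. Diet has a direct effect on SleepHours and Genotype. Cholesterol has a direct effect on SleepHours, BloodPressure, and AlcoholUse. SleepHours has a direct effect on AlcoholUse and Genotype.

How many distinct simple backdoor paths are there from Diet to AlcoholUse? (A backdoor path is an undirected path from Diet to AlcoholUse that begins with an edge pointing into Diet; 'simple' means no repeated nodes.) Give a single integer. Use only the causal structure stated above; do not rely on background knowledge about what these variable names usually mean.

5

A backdoor path from Diet to AlcoholUse is any simple undirected path whose first edge points into Diet (i.e. leaves Diet via a parent).
Parents of Diet: {Exercise}.
Enumerating:
  P1: Diet <- Exercise -> SleepHours <- Cholesterol -> AlcoholUse
  P2: Diet <- Exercise -> SleepHours -> AlcoholUse
  P3: Diet <- Exercise -> AlcoholUse
  P4: Diet <- Exercise -> Genotype <- SleepHours <- Cholesterol -> AlcoholUse
  P5: Diet <- Exercise -> Genotype <- SleepHours -> AlcoholUse
That exhausts the simple backdoor paths. Count: 5.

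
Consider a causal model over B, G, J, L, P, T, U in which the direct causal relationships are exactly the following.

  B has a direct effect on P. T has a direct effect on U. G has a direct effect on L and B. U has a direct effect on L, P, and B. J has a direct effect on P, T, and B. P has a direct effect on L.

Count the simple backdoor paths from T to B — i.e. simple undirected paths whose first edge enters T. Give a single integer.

A backdoor path from T to B is any simple undirected path whose first edge points into T (i.e. leaves T via a parent).
Parents of T: {J}.
Enumerating:
  P1: T <- J -> B
  P2: T <- J -> P <- U -> B
  P3: T <- J -> P <- U -> L <- G -> B
  P4: T <- J -> P <- B
  P5: T <- J -> P -> L <- G -> B
  P6: T <- J -> P -> L <- U -> B
That exhausts the simple backdoor paths. Count: 6.

6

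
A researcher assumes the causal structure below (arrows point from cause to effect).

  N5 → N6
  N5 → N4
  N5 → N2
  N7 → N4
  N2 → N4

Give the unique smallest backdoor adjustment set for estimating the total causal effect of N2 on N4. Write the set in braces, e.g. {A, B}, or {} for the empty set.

Variables eligible for adjustment (non-descendants of N2, excluding N2 and N4): {N5, N6, N7}.
Backdoor paths from N2 to N4:
  P1: N2 <- N5 -> N4
The empty set is not sufficient: P1 (N2 <- N5 -> N4) has no collider blocking it and no conditioned non-collider, so it is open.
Try {N5}:
  P1: blocked at fork node N5 ∈ conditioning set.
{N5} contains no descendant of N2 and blocks every backdoor path.
No other singleton works — e.g. {N6} leaves P1 open — so {N5} is the unique smallest valid adjustment set.

{N5}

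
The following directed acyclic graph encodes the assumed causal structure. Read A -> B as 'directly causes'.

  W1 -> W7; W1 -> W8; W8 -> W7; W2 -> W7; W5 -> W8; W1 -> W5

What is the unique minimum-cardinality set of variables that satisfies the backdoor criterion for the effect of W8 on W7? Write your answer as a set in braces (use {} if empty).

{W1}

Variables eligible for adjustment (non-descendants of W8, excluding W8 and W7): {W1, W2, W5}.
Backdoor paths from W8 to W7:
  P1: W8 <- W1 -> W7
  P2: W8 <- W5 <- W1 -> W7
The empty set is not sufficient: P1 (W8 <- W1 -> W7) has no collider blocking it and no conditioned non-collider, so it is open.
Try {W1}:
  P1: blocked at fork node W1 ∈ conditioning set.
  P2: blocked at fork node W1 ∈ conditioning set.
{W1} contains no descendant of W8 and blocks every backdoor path.
No other singleton works — e.g. {W5} leaves P1 open — so {W1} is the unique smallest valid adjustment set.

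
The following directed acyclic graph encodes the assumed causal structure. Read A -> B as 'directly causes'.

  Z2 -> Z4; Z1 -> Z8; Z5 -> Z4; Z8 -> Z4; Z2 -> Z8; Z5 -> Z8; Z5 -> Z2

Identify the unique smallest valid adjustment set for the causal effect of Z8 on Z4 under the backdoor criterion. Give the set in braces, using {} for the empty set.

Variables eligible for adjustment (non-descendants of Z8, excluding Z8 and Z4): {Z1, Z2, Z5}.
Backdoor paths from Z8 to Z4:
  P1: Z8 <- Z5 -> Z2 -> Z4
  P2: Z8 <- Z5 -> Z4
  P3: Z8 <- Z2 <- Z5 -> Z4
  P4: Z8 <- Z2 -> Z4
The empty set is not sufficient: P1 (Z8 <- Z5 -> Z2 -> Z4) has no collider blocking it and no conditioned non-collider, so it is open.
Try {Z2, Z5}:
  P1: blocked at fork node Z5 ∈ conditioning set.
  P2: blocked at fork node Z5 ∈ conditioning set.
  P3: blocked at chain node Z2 ∈ conditioning set.
  P4: blocked at fork node Z2 ∈ conditioning set.
{Z2, Z5} contains no descendant of Z8 and blocks every backdoor path.
Every element of {Z2, Z5} is needed (dropping Z2 leaves P4 open; dropping Z5 leaves P2 open), so no proper subset is valid.
Among all size-2 subsets of the eligible variables, only {Z2, Z5} blocks every backdoor path, so it is the unique smallest valid adjustment set.

{Z2, Z5}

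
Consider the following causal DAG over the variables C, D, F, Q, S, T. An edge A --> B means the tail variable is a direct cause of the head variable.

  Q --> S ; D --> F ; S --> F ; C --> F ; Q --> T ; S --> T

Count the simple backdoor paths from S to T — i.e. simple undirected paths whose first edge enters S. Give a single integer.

1

A backdoor path from S to T is any simple undirected path whose first edge points into S (i.e. leaves S via a parent).
Parents of S: {Q}.
Enumerating:
  P1: S <- Q -> T
That exhausts the simple backdoor paths. Count: 1.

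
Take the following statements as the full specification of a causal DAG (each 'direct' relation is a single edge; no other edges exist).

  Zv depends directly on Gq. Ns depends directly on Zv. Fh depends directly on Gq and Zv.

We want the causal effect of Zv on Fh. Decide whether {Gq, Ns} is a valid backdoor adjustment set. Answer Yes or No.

Backdoor paths from Zv to Fh (paths whose first edge points into Zv):
  P1: Zv <- Gq -> Fh
Condition 1 (no descendant of Zv in the set): FAILS — Ns is a descendant of Zv.
Condition 2 (every backdoor path blocked by {Gq, Ns}):
  P1: blocked at fork node Gq ∈ conditioning set.
{Gq, Ns} does not satisfy the backdoor criterion.

No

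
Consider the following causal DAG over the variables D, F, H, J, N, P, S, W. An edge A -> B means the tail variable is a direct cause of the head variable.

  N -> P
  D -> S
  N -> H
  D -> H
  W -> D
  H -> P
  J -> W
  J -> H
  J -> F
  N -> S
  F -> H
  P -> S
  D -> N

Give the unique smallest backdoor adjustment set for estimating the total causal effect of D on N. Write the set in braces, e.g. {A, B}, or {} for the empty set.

{}

Variables eligible for adjustment (non-descendants of D, excluding D and N): {F, J, W}.
Backdoor paths from D to N:
  P1: D <- W <- J -> F -> H <- N
  P2: D <- W <- J -> F -> H -> P <- N
  P3: D <- W <- J -> F -> H -> P -> S <- N
  P4: D <- W <- J -> H <- N
  P5: D <- W <- J -> H -> P <- N
  P6: D <- W <- J -> H -> P -> S <- N
Each backdoor path contains an unconditioned collider, so every path is already blocked with the empty conditioning set:
  P1: blocked at collider H (neither it nor any descendant is in the conditioning set).
  P2: blocked at collider P (neither it nor any descendant is in the conditioning set).
  P3: blocked at collider S (neither it nor any descendant is in the conditioning set).
  P4: blocked at collider H (neither it nor any descendant is in the conditioning set).
  P5: blocked at collider P (neither it nor any descendant is in the conditioning set).
  P6: blocked at collider S (neither it nor any descendant is in the conditioning set).
The empty set is therefore the unique smallest valid set.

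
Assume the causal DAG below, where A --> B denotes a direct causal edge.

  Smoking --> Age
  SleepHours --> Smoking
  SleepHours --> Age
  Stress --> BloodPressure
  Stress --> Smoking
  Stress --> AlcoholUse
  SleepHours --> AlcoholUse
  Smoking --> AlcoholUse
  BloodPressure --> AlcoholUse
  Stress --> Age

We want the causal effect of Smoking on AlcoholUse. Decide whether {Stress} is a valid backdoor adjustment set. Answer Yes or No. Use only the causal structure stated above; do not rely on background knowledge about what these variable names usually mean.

Backdoor paths from Smoking to AlcoholUse (paths whose first edge points into Smoking):
  P1: Smoking <- Stress -> BloodPressure -> AlcoholUse
  P2: Smoking <- Stress -> Age <- SleepHours -> AlcoholUse
  P3: Smoking <- Stress -> AlcoholUse
  P4: Smoking <- SleepHours -> Age <- Stress -> BloodPressure -> AlcoholUse
  P5: Smoking <- SleepHours -> Age <- Stress -> AlcoholUse
  P6: Smoking <- SleepHours -> AlcoholUse
Condition 1 (no descendant of Smoking in the set): holds — descendants of Smoking are {Age, AlcoholUse}; none are in {Stress}.
Condition 2 (every backdoor path blocked by {Stress}):
  P1: blocked at fork node Stress ∈ conditioning set.
  P2: blocked at fork node Stress ∈ conditioning set.
  P3: blocked at fork node Stress ∈ conditioning set.
  P4: blocked at collider Age (neither it nor any descendant is in the conditioning set).
  P5: blocked at collider Age (neither it nor any descendant is in the conditioning set).
  P6: open — no interior node is in the conditioning set.
{Stress} does not satisfy the backdoor criterion.

No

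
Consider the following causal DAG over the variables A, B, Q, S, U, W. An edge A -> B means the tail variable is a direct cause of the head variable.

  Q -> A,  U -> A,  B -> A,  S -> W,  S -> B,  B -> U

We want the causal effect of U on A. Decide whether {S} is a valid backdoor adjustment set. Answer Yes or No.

No

Backdoor paths from U to A (paths whose first edge points into U):
  P1: U <- B -> A
Condition 1 (no descendant of U in the set): holds — descendants of U are {A}; none are in {S}.
Condition 2 (every backdoor path blocked by {S}):
  P1: open — no interior node is in the conditioning set.
{S} does not satisfy the backdoor criterion.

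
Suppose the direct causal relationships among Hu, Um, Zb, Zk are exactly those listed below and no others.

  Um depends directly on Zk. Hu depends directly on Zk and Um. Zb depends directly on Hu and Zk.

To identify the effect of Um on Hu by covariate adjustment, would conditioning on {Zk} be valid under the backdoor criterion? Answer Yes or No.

Backdoor paths from Um to Hu (paths whose first edge points into Um):
  P1: Um <- Zk -> Hu
  P2: Um <- Zk -> Zb <- Hu
Condition 1 (no descendant of Um in the set): holds — descendants of Um are {Hu, Zb}; none are in {Zk}.
Condition 2 (every backdoor path blocked by {Zk}):
  P1: blocked at fork node Zk ∈ conditioning set.
  P2: blocked at fork node Zk ∈ conditioning set.
{Zk} satisfies the backdoor criterion.

Yes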